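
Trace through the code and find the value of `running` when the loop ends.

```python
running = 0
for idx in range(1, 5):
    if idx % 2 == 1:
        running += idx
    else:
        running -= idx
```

Let's trace through this code step by step.

Initialize: running = 0
Entering loop: for idx in range(1, 5):
After iteration 1: idx = 1, running = 1
After iteration 2: idx = 2, running = -1
After iteration 3: idx = 3, running = 2
After iteration 4: idx = 4, running = -2
Loop ends.

Final answer: -2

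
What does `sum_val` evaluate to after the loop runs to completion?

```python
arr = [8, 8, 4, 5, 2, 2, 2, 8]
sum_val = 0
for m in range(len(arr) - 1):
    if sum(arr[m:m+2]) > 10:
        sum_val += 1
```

Let's trace through this code step by step.

Initialize: arr = [8, 8, 4, 5, 2, 2, 2, 8]
Initialize: sum_val = 0
Entering loop: for m in range(len(arr) - 1):
After iteration 1: m = 0, sum_val = 1
After iteration 2: m = 1, sum_val = 2
After iteration 3: m = 2, sum_val = 2
After iteration 4: m = 3, sum_val = 2
After iteration 5: m = 4, sum_val = 2
After iteration 6: m = 5, sum_val = 2
After iteration 7: m = 6, sum_val = 2
Loop ends.

Final answer: 2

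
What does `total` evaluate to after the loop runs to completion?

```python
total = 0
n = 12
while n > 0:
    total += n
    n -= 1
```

Let's trace through this code step by step.

Initialize: total = 0
Initialize: n = 12
Entering loop: while n > 0:
After iteration 1: total = 12, n = 11
After iteration 2: total = 23, n = 10
After iteration 3: total = 33, n = 9
After iteration 4: total = 42, n = 8
After iteration 5: total = 50, n = 7
After iteration 6: total = 57, n = 6
After iteration 7: total = 63, n = 5
After iteration 8: total = 68, n = 4
After iteration 9: total = 72, n = 3
After iteration 10: total = 75, n = 2
After iteration 11: total = 77, n = 1
After iteration 12: total = 78, n = 0
Loop ends.

Final answer: 78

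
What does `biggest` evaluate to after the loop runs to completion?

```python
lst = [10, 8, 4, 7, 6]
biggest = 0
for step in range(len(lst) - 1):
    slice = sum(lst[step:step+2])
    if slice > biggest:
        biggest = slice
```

Let's trace through this code step by step.

Initialize: lst = [10, 8, 4, 7, 6]
Initialize: biggest = 0
Entering loop: for step in range(len(lst) - 1):
After iteration 1: step = 0, biggest = 18, slice = 18
After iteration 2: step = 1, biggest = 18, slice = 12
After iteration 3: step = 2, biggest = 18, slice = 11
After iteration 4: step = 3, biggest = 18, slice = 13
Loop ends.

Final answer: 18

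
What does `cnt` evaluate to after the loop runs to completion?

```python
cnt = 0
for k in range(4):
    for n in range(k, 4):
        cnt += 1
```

Let's trace through this code step by step.

Initialize: cnt = 0
Entering loop: for k in range(4):
After iteration 1: k = 0, cnt = 4
After iteration 2: k = 1, cnt = 7
After iteration 3: k = 2, cnt = 9
After iteration 4: k = 3, cnt = 10
Loop ends.

Final answer: 10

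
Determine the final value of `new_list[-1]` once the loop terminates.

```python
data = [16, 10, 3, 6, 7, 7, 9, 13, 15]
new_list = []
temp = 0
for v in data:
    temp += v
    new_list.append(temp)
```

Let's trace through this code step by step.

Initialize: data = [16, 10, 3, 6, 7, 7, 9, 13, 15]
Initialize: new_list = []
Initialize: temp = 0
Entering loop: for v in data:
After iteration 1: v = 16, new_list = [16], temp = 16
After iteration 2: v = 10, new_list = [16, 26], temp = 26
After iteration 3: v = 3, new_list = [16, 26, 29], temp = 29
After iteration 4: v = 6, new_list = [16, 26, 29, 35], temp = 35
After iteration 5: v = 7, new_list = [16, 26, 29, 35, 42], temp = 42
After iteration 6: v = 7, new_list = [16, 26, 29, 35, 42, 49], temp = 49
After iteration 7: v = 9, new_list = [16, 26, 29, 35, 42, 49, 58], temp = 58
After iteration 8: v = 13, new_list = [16, 26, 29, 35, 42, 49, 58, 71], temp = 71
After iteration 9: v = 15, new_list = [16, 26, 29, 35, 42, 49, 58, 71, 86], temp = 86
Loop ends.
new_list[-1] = 86

Final answer: 86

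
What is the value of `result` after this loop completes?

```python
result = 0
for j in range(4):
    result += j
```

Let's trace through this code step by step.

Initialize: result = 0
Entering loop: for j in range(4):
After iteration 1: j = 0, result = 0
After iteration 2: j = 1, result = 1
After iteration 3: j = 2, result = 3
After iteration 4: j = 3, result = 6
Loop ends.

Final answer: 6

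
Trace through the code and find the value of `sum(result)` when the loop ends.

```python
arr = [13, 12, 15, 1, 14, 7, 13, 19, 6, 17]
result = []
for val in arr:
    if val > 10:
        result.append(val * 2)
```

Let's trace through this code step by step.

Initialize: arr = [13, 12, 15, 1, 14, 7, 13, 19, 6, 17]
Initialize: result = []
Entering loop: for val in arr:
After iteration 1: val = 13, result = [26]
After iteration 2: val = 12, result = [26, 24]
After iteration 3: val = 15, result = [26, 24, 30]
After iteration 4: val = 1, result = [26, 24, 30]
After iteration 5: val = 14, result = [26, 24, 30, 28]
After iteration 6: val = 7, result = [26, 24, 30, 28]
After iteration 7: val = 13, result = [26, 24, 30, 28, 26]
After iteration 8: val = 19, result = [26, 24, 30, 28, 26, 38]
After iteration 9: val = 6, result = [26, 24, 30, 28, 26, 38]
After iteration 10: val = 17, result = [26, 24, 30, 28, 26, 38, 34]
Loop ends.
sum(result) = 206

Final answer: 206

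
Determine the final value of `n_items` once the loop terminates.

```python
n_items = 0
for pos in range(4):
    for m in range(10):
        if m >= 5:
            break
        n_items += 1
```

Let's trace through this code step by step.

Initialize: n_items = 0
Entering loop: for pos in range(4):
After iteration 1: pos = 0, n_items = 5
After iteration 2: pos = 1, n_items = 10
After iteration 3: pos = 2, n_items = 15
After iteration 4: pos = 3, n_items = 20
Loop ends.

Final answer: 20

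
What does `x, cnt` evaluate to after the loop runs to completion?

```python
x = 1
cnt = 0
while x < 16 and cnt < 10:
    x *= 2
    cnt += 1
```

Let's trace through this code step by step.

Initialize: x = 1
Initialize: cnt = 0
Entering loop: while x < 16 and cnt < 10:
After iteration 1: x = 2, cnt = 1
After iteration 2: x = 4, cnt = 2
After iteration 3: x = 8, cnt = 3
After iteration 4: x = 16, cnt = 4
Loop ends.

Final answer: 16, 4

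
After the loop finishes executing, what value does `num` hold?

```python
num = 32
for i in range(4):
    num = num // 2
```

Let's trace through this code step by step.

Initialize: num = 32
Entering loop: for i in range(4):
After iteration 1: i = 0, num = 16
After iteration 2: i = 1, num = 8
After iteration 3: i = 2, num = 4
After iteration 4: i = 3, num = 2
Loop ends.

Final answer: 2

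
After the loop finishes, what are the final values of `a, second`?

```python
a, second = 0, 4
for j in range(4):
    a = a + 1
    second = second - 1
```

Let's trace through this code step by step.

Initialize: a = 0
Initialize: second = 4
Entering loop: for j in range(4):
After iteration 1: j = 0, a = 1, second = 3
After iteration 2: j = 1, a = 2, second = 2
After iteration 3: j = 2, a = 3, second = 1
After iteration 4: j = 3, a = 4, second = 0
Loop ends.

Final answer: 4, 0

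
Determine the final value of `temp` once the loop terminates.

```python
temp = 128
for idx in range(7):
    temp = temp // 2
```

Let's trace through this code step by step.

Initialize: temp = 128
Entering loop: for idx in range(7):
After iteration 1: idx = 0, temp = 64
After iteration 2: idx = 1, temp = 32
After iteration 3: idx = 2, temp = 16
After iteration 4: idx = 3, temp = 8
After iteration 5: idx = 4, temp = 4
After iteration 6: idx = 5, temp = 2
After iteration 7: idx = 6, temp = 1
Loop ends.

Final answer: 1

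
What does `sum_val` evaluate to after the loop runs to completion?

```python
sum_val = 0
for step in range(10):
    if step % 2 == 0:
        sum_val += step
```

Let's trace through this code step by step.

Initialize: sum_val = 0
Entering loop: for step in range(10):
After iteration 1: step = 0, sum_val = 0
After iteration 2: step = 1, sum_val = 0
After iteration 3: step = 2, sum_val = 2
After iteration 4: step = 3, sum_val = 2
After iteration 5: step = 4, sum_val = 6
After iteration 6: step = 5, sum_val = 6
After iteration 7: step = 6, sum_val = 12
After iteration 8: step = 7, sum_val = 12
After iteration 9: step = 8, sum_val = 20
After iteration 10: step = 9, sum_val = 20
Loop ends.

Final answer: 20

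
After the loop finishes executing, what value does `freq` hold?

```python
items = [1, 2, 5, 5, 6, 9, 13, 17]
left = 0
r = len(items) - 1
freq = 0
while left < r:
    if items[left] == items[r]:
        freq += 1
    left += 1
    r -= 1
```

Let's trace through this code step by step.

Initialize: items = [1, 2, 5, 5, 6, 9, 13, 17]
Initialize: left = 0
Initialize: r = 7
Initialize: freq = 0
Entering loop: while left < r:
After iteration 1: left = 1, r = 6, freq = 0
After iteration 2: left = 2, r = 5, freq = 0
After iteration 3: left = 3, r = 4, freq = 0
After iteration 4: left = 4, r = 3, freq = 0
Loop ends.

Final answer: 0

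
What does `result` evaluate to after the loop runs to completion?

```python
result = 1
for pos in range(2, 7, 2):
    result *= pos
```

Let's trace through this code step by step.

Initialize: result = 1
Entering loop: for pos in range(2, 7, 2):
After iteration 1: pos = 2, result = 2
After iteration 2: pos = 4, result = 8
After iteration 3: pos = 6, result = 48
Loop ends.

Final answer: 48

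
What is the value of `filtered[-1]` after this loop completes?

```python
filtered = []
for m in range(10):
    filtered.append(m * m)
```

Let's trace through this code step by step.

Initialize: filtered = []
Entering loop: for m in range(10):
After iteration 1: m = 0, filtered = [0]
After iteration 2: m = 1, filtered = [0, 1]
After iteration 3: m = 2, filtered = [0, 1, 4]
After iteration 4: m = 3, filtered = [0, 1, 4, 9]
After iteration 5: m = 4, filtered = [0, 1, 4, 9, 16]
After iteration 6: m = 5, filtered = [0, 1, 4, 9, 16, 25]
After iteration 7: m = 6, filtered = [0, 1, 4, 9, 16, 25, 36]
After iteration 8: m = 7, filtered = [0, 1, 4, 9, 16, 25, 36, 49]
After iteration 9: m = 8, filtered = [0, 1, 4, 9, 16, 25, 36, 49, 64]
After iteration 10: m = 9, filtered = [0, 1, 4, 9, 16, 25, 36, 49, 64, 81]
Loop ends.
filtered[-1] = 81

Final answer: 81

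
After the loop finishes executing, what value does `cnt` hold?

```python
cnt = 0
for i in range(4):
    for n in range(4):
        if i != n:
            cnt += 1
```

Let's trace through this code step by step.

Initialize: cnt = 0
Entering loop: for i in range(4):
After iteration 1: i = 0, cnt = 3
After iteration 2: i = 1, cnt = 6
After iteration 3: i = 2, cnt = 9
After iteration 4: i = 3, cnt = 12
Loop ends.

Final answer: 12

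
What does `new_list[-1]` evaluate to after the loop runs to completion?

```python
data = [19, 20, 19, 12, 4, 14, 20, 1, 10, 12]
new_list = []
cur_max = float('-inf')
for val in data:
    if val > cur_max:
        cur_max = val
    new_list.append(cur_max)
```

Let's trace through this code step by step.

Initialize: data = [19, 20, 19, 12, 4, 14, 20, 1, 10, 12]
Initialize: new_list = []
Initialize: cur_max = -inf
Entering loop: for val in data:
After iteration 1: val = 19, new_list = [19], cur_max = 19
After iteration 2: val = 20, new_list = [19, 20], cur_max = 20
After iteration 3: val = 19, new_list = [19, 20, 20], cur_max = 20
After iteration 4: val = 12, new_list = [19, 20, 20, 20], cur_max = 20
After iteration 5: val = 4, new_list = [19, 20, 20, 20, 20], cur_max = 20
After iteration 6: val = 14, new_list = [19, 20, 20, 20, 20, 20], cur_max = 20
After iteration 7: val = 20, new_list = [19, 20, 20, 20, 20, 20, 20], cur_max = 20
After iteration 8: val = 1, new_list = [19, 20, 20, 20, 20, 20, 20, 20], cur_max = 20
After iteration 9: val = 10, new_list = [19, 20, 20, 20, 20, 20, 20, 20, 20], cur_max = 20
After iteration 10: val = 12, new_list = [19, 20, 20, 20, 20, 20, 20, 20, 20, 20], cur_max = 20
Loop ends.
new_list[-1] = 20

Final answer: 20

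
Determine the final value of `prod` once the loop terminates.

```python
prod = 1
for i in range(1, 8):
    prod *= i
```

Let's trace through this code step by step.

Initialize: prod = 1
Entering loop: for i in range(1, 8):
After iteration 1: i = 1, prod = 1
After iteration 2: i = 2, prod = 2
After iteration 3: i = 3, prod = 6
After iteration 4: i = 4, prod = 24
After iteration 5: i = 5, prod = 120
After iteration 6: i = 6, prod = 720
After iteration 7: i = 7, prod = 5040
Loop ends.

Final answer: 5040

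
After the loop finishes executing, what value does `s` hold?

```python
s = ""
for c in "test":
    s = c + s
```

Let's trace through this code step by step.

Initialize: s = ''
Entering loop: for c in "test":
After iteration 1: c = 't', s = 't'
After iteration 2: c = 'e', s = 'et'
After iteration 3: c = 's', s = 'set'
After iteration 4: c = 't', s = 'tset'
Loop ends.

Final answer: 'tset'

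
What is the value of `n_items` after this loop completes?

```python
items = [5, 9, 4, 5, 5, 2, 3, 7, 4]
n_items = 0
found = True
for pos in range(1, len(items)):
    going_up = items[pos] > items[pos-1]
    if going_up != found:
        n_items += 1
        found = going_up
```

Let's trace through this code step by step.

Initialize: items = [5, 9, 4, 5, 5, 2, 3, 7, 4]
Initialize: n_items = 0
Initialize: found = True
Entering loop: for pos in range(1, len(items)):
After iteration 1: pos = 1, n_items = 0, found = True, going_up = True
After iteration 2: pos = 2, n_items = 1, found = False, going_up = False
After iteration 3: pos = 3, n_items = 2, found = True, going_up = True
After iteration 4: pos = 4, n_items = 3, found = False, going_up = False
After iteration 5: pos = 5, n_items = 3, found = False, going_up = False
After iteration 6: pos = 6, n_items = 4, found = True, going_up = True
After iteration 7: pos = 7, n_items = 4, found = True, going_up = True
After iteration 8: pos = 8, n_items = 5, found = False, going_up = False
Loop ends.

Final answer: 5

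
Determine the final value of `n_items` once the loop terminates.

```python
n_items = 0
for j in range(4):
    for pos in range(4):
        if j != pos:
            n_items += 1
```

Let's trace through this code step by step.

Initialize: n_items = 0
Entering loop: for j in range(4):
After iteration 1: j = 0, n_items = 3
After iteration 2: j = 1, n_items = 6
After iteration 3: j = 2, n_items = 9
After iteration 4: j = 3, n_items = 12
Loop ends.

Final answer: 12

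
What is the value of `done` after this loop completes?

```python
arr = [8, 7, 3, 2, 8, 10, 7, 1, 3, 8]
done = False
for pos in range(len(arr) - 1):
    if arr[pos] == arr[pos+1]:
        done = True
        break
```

Let's trace through this code step by step.

Initialize: arr = [8, 7, 3, 2, 8, 10, 7, 1, 3, 8]
Initialize: done = False
Entering loop: for pos in range(len(arr) - 1):
After iteration 1: pos = 0, done = False
After iteration 2: pos = 1, done = False
After iteration 3: pos = 2, done = False
After iteration 4: pos = 3, done = False
After iteration 5: pos = 4, done = False
After iteration 6: pos = 5, done = False
After iteration 7: pos = 6, done = False
After iteration 8: pos = 7, done = False
After iteration 9: pos = 8, done = False
Loop ends.

Final answer: False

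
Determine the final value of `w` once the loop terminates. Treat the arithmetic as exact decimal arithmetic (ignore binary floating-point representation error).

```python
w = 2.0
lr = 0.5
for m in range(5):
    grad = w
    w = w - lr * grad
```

Let's trace through this code step by step.

Initialize: w = 2.0
Initialize: lr = 0.5
Entering loop: for m in range(5):
After iteration 1: m = 0, w = 1.0, grad = 2.0
After iteration 2: m = 1, w = 0.5, grad = 1.0
After iteration 3: m = 2, w = 0.25, grad = 0.5
After iteration 4: m = 3, w = 0.125, grad = 0.25
After iteration 5: m = 4, w = 0.0625, grad = 0.125
Loop ends.

Final answer: 0.0625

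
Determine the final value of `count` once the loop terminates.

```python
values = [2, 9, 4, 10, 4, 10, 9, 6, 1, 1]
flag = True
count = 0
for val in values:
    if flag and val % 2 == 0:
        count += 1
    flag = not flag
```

Let's trace through this code step by step.

Initialize: values = [2, 9, 4, 10, 4, 10, 9, 6, 1, 1]
Initialize: flag = True
Initialize: count = 0
Entering loop: for val in values:
After iteration 1: val = 2, flag = False, count = 1
After iteration 2: val = 9, flag = True, count = 1
After iteration 3: val = 4, flag = False, count = 2
After iteration 4: val = 10, flag = True, count = 2
After iteration 5: val = 4, flag = False, count = 3
After iteration 6: val = 10, flag = True, count = 3
After iteration 7: val = 9, flag = False, count = 3
After iteration 8: val = 6, flag = True, count = 3
After iteration 9: val = 1, flag = False, count = 3
After iteration 10: val = 1, flag = True, count = 3
Loop ends.

Final answer: 3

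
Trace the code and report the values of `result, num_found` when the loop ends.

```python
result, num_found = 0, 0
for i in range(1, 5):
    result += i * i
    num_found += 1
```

Let's trace through this code step by step.

Initialize: result = 0
Initialize: num_found = 0
Entering loop: for i in range(1, 5):
After iteration 1: i = 1, result = 1, num_found = 1
After iteration 2: i = 2, result = 5, num_found = 2
After iteration 3: i = 3, result = 14, num_found = 3
After iteration 4: i = 4, result = 30, num_found = 4
Loop ends.

Final answer: 30, 4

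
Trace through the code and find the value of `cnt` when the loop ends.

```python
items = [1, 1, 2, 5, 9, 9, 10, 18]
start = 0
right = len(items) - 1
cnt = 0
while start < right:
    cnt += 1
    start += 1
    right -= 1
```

Let's trace through this code step by step.

Initialize: items = [1, 1, 2, 5, 9, 9, 10, 18]
Initialize: start = 0
Initialize: right = 7
Initialize: cnt = 0
Entering loop: while start < right:
After iteration 1: start = 1, right = 6, cnt = 1
After iteration 2: start = 2, right = 5, cnt = 2
After iteration 3: start = 3, right = 4, cnt = 3
After iteration 4: start = 4, right = 3, cnt = 4
Loop ends.

Final answer: 4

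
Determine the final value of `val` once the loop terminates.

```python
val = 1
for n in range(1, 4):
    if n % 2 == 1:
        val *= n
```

Let's trace through this code step by step.

Initialize: val = 1
Entering loop: for n in range(1, 4):
After iteration 1: n = 1, val = 1
After iteration 2: n = 2, val = 1
After iteration 3: n = 3, val = 3
Loop ends.

Final answer: 3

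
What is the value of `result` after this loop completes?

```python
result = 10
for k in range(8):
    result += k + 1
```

Let's trace through this code step by step.

Initialize: result = 10
Entering loop: for k in range(8):
After iteration 1: k = 0, result = 11
After iteration 2: k = 1, result = 13
After iteration 3: k = 2, result = 16
After iteration 4: k = 3, result = 20
After iteration 5: k = 4, result = 25
After iteration 6: k = 5, result = 31
After iteration 7: k = 6, result = 38
After iteration 8: k = 7, result = 46
Loop ends.

Final answer: 46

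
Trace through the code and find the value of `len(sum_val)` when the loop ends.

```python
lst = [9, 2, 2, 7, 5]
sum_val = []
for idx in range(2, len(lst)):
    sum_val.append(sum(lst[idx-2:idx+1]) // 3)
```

Let's trace through this code step by step.

Initialize: lst = [9, 2, 2, 7, 5]
Initialize: sum_val = []
Entering loop: for idx in range(2, len(lst)):
After iteration 1: idx = 2, sum_val = [4]
After iteration 2: idx = 3, sum_val = [4, 3]
After iteration 3: idx = 4, sum_val = [4, 3, 4]
Loop ends.
len(sum_val) = 3

Final answer: 3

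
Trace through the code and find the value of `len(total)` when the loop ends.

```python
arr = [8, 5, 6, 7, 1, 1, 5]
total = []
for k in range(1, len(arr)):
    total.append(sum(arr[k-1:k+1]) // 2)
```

Let's trace through this code step by step.

Initialize: arr = [8, 5, 6, 7, 1, 1, 5]
Initialize: total = []
Entering loop: for k in range(1, len(arr)):
After iteration 1: k = 1, total = [6]
After iteration 2: k = 2, total = [6, 5]
After iteration 3: k = 3, total = [6, 5, 6]
After iteration 4: k = 4, total = [6, 5, 6, 4]
After iteration 5: k = 5, total = [6, 5, 6, 4, 1]
After iteration 6: k = 6, total = [6, 5, 6, 4, 1, 3]
Loop ends.
len(total) = 6

Final answer: 6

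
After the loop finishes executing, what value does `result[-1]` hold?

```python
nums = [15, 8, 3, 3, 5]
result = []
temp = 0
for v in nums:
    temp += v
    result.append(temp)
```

Let's trace through this code step by step.

Initialize: nums = [15, 8, 3, 3, 5]
Initialize: result = []
Initialize: temp = 0
Entering loop: for v in nums:
After iteration 1: v = 15, result = [15], temp = 15
After iteration 2: v = 8, result = [15, 23], temp = 23
After iteration 3: v = 3, result = [15, 23, 26], temp = 26
After iteration 4: v = 3, result = [15, 23, 26, 29], temp = 29
After iteration 5: v = 5, result = [15, 23, 26, 29, 34], temp = 34
Loop ends.
result[-1] = 34

Final answer: 34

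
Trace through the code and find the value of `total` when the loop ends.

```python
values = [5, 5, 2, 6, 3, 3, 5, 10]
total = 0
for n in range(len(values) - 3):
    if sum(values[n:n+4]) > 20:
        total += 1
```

Let's trace through this code step by step.

Initialize: values = [5, 5, 2, 6, 3, 3, 5, 10]
Initialize: total = 0
Entering loop: for n in range(len(values) - 3):
After iteration 1: n = 0, total = 0
After iteration 2: n = 1, total = 0
After iteration 3: n = 2, total = 0
After iteration 4: n = 3, total = 0
After iteration 5: n = 4, total = 1
Loop ends.

Final answer: 1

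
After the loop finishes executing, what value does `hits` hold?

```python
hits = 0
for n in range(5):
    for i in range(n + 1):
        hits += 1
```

Let's trace through this code step by step.

Initialize: hits = 0
Entering loop: for n in range(5):
After iteration 1: n = 0, hits = 1, i = 0
After iteration 2: n = 1, hits = 3, i = 1
After iteration 3: n = 2, hits = 6, i = 2
After iteration 4: n = 3, hits = 10, i = 3
After iteration 5: n = 4, hits = 15, i = 4
Loop ends.

Final answer: 15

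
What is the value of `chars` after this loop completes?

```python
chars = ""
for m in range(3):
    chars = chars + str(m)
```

Let's trace through this code step by step.

Initialize: chars = ''
Entering loop: for m in range(3):
After iteration 1: m = 0, chars = '0'
After iteration 2: m = 1, chars = '01'
After iteration 3: m = 2, chars = '012'
Loop ends.

Final answer: '012'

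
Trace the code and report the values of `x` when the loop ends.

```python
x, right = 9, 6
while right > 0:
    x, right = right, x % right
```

Let's trace through this code step by step.

Initialize: x = 9
Initialize: right = 6
Entering loop: while right > 0:
After iteration 1: x = 6, right = 3
After iteration 2: x = 3, right = 0
Loop ends.

Final answer: 3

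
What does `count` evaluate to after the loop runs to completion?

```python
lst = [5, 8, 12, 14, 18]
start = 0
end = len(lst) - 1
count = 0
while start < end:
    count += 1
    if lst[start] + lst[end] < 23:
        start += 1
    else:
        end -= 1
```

Let's trace through this code step by step.

Initialize: lst = [5, 8, 12, 14, 18]
Initialize: start = 0
Initialize: end = 4
Initialize: count = 0
Entering loop: while start < end:
After iteration 1: start = 0, end = 3, count = 1
After iteration 2: start = 1, end = 3, count = 2
After iteration 3: start = 2, end = 3, count = 3
After iteration 4: start = 2, end = 2, count = 4
Loop ends.

Final answer: 4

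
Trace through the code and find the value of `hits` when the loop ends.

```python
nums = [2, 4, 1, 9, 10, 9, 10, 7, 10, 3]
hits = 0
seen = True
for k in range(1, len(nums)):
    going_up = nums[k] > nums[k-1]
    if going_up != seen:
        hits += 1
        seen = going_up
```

Let's trace through this code step by step.

Initialize: nums = [2, 4, 1, 9, 10, 9, 10, 7, 10, 3]
Initialize: hits = 0
Initialize: seen = True
Entering loop: for k in range(1, len(nums)):
After iteration 1: k = 1, hits = 0, seen = True, going_up = True
After iteration 2: k = 2, hits = 1, seen = False, going_up = False
After iteration 3: k = 3, hits = 2, seen = True, going_up = True
After iteration 4: k = 4, hits = 2, seen = True, going_up = True
After iteration 5: k = 5, hits = 3, seen = False, going_up = False
After iteration 6: k = 6, hits = 4, seen = True, going_up = True
After iteration 7: k = 7, hits = 5, seen = False, going_up = False
After iteration 8: k = 8, hits = 6, seen = True, going_up = True
After iteration 9: k = 9, hits = 7, seen = False, going_up = False
Loop ends.

Final answer: 7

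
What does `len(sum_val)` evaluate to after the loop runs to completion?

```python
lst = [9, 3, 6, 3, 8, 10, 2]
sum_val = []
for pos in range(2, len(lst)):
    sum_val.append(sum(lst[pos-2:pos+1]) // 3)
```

Let's trace through this code step by step.

Initialize: lst = [9, 3, 6, 3, 8, 10, 2]
Initialize: sum_val = []
Entering loop: for pos in range(2, len(lst)):
After iteration 1: pos = 2, sum_val = [6]
After iteration 2: pos = 3, sum_val = [6, 4]
After iteration 3: pos = 4, sum_val = [6, 4, 5]
After iteration 4: pos = 5, sum_val = [6, 4, 5, 7]
After iteration 5: pos = 6, sum_val = [6, 4, 5, 7, 6]
Loop ends.
len(sum_val) = 5

Final answer: 5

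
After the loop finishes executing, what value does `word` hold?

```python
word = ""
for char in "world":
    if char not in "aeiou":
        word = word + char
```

Let's trace through this code step by step.

Initialize: word = ''
Entering loop: for char in "world":
After iteration 1: char = 'w', word = 'w'
After iteration 2: char = 'o', word = 'w'
After iteration 3: char = 'r', word = 'wr'
After iteration 4: char = 'l', word = 'wrl'
After iteration 5: char = 'd', word = 'wrld'
Loop ends.

Final answer: 'wrld'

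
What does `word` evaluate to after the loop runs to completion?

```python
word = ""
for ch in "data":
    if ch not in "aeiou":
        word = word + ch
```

Let's trace through this code step by step.

Initialize: word = ''
Entering loop: for ch in "data":
After iteration 1: ch = 'd', word = 'd'
After iteration 2: ch = 'a', word = 'd'
After iteration 3: ch = 't', word = 'dt'
After iteration 4: ch = 'a', word = 'dt'
Loop ends.

Final answer: 'dt'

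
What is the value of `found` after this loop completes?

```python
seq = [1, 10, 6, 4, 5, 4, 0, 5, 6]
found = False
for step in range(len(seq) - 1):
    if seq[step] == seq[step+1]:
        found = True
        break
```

Let's trace through this code step by step.

Initialize: seq = [1, 10, 6, 4, 5, 4, 0, 5, 6]
Initialize: found = False
Entering loop: for step in range(len(seq) - 1):
After iteration 1: step = 0, found = False
After iteration 2: step = 1, found = False
After iteration 3: step = 2, found = False
After iteration 4: step = 3, found = False
After iteration 5: step = 4, found = False
After iteration 6: step = 5, found = False
After iteration 7: step = 6, found = False
After iteration 8: step = 7, found = False
Loop ends.

Final answer: False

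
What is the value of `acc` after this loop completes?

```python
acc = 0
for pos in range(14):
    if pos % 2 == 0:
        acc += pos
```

Let's trace through this code step by step.

Initialize: acc = 0
Entering loop: for pos in range(14):
After iteration 1: pos = 0, acc = 0
After iteration 2: pos = 1, acc = 0
After iteration 3: pos = 2, acc = 2
After iteration 4: pos = 3, acc = 2
After iteration 5: pos = 4, acc = 6
After iteration 6: pos = 5, acc = 6
After iteration 7: pos = 6, acc = 12
After iteration 8: pos = 7, acc = 12
After iteration 9: pos = 8, acc = 20
After iteration 10: pos = 9, acc = 20
After iteration 11: pos = 10, acc = 30
After iteration 12: pos = 11, acc = 30
After iteration 13: pos = 12, acc = 42
After iteration 14: pos = 13, acc = 42
Loop ends.

Final answer: 42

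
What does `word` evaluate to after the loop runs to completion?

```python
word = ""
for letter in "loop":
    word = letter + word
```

Let's trace through this code step by step.

Initialize: word = ''
Entering loop: for letter in "loop":
After iteration 1: letter = 'l', word = 'l'
After iteration 2: letter = 'o', word = 'ol'
After iteration 3: letter = 'o', word = 'ool'
After iteration 4: letter = 'p', word = 'pool'
Loop ends.

Final answer: 'pool'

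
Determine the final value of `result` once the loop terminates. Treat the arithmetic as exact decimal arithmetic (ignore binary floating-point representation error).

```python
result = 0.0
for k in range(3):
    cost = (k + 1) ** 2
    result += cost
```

Let's trace through this code step by step.

Initialize: result = 0.0
Entering loop: for k in range(3):
After iteration 1: k = 0, result = 1.0, cost = 1
After iteration 2: k = 1, result = 5.0, cost = 4
After iteration 3: k = 2, result = 14.0, cost = 9
Loop ends.

Final answer: 14.0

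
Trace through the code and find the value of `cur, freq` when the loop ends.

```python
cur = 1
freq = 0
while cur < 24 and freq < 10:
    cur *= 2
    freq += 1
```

Let's trace through this code step by step.

Initialize: cur = 1
Initialize: freq = 0
Entering loop: while cur < 24 and freq < 10:
After iteration 1: cur = 2, freq = 1
After iteration 2: cur = 4, freq = 2
After iteration 3: cur = 8, freq = 3
After iteration 4: cur = 16, freq = 4
After iteration 5: cur = 32, freq = 5
Loop ends.

Final answer: 32, 5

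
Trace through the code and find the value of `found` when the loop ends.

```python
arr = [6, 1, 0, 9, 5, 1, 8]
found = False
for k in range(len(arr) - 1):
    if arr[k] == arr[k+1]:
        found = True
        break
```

Let's trace through this code step by step.

Initialize: arr = [6, 1, 0, 9, 5, 1, 8]
Initialize: found = False
Entering loop: for k in range(len(arr) - 1):
After iteration 1: k = 0, found = False
After iteration 2: k = 1, found = False
After iteration 3: k = 2, found = False
After iteration 4: k = 3, found = False
After iteration 5: k = 4, found = False
After iteration 6: k = 5, found = False
Loop ends.

Final answer: False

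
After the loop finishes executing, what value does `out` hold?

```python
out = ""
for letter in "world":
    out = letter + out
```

Let's trace through this code step by step.

Initialize: out = ''
Entering loop: for letter in "world":
After iteration 1: letter = 'w', out = 'w'
After iteration 2: letter = 'o', out = 'ow'
After iteration 3: letter = 'r', out = 'row'
After iteration 4: letter = 'l', out = 'lrow'
After iteration 5: letter = 'd', out = 'dlrow'
Loop ends.

Final answer: 'dlrow'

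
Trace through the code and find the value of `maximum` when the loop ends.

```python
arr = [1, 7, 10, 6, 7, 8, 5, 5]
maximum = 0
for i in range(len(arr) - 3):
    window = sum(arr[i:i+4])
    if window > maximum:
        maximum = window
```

Let's trace through this code step by step.

Initialize: arr = [1, 7, 10, 6, 7, 8, 5, 5]
Initialize: maximum = 0
Entering loop: for i in range(len(arr) - 3):
After iteration 1: i = 0, maximum = 24, window = 24
After iteration 2: i = 1, maximum = 30, window = 30
After iteration 3: i = 2, maximum = 31, window = 31
After iteration 4: i = 3, maximum = 31, window = 26
After iteration 5: i = 4, maximum = 31, window = 25
Loop ends.

Final answer: 31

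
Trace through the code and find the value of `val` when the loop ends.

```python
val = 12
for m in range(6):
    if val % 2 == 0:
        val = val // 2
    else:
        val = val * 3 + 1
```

Let's trace through this code step by step.

Initialize: val = 12
Entering loop: for m in range(6):
After iteration 1: m = 0, val = 6
After iteration 2: m = 1, val = 3
After iteration 3: m = 2, val = 10
After iteration 4: m = 3, val = 5
After iteration 5: m = 4, val = 16
After iteration 6: m = 5, val = 8
Loop ends.

Final answer: 8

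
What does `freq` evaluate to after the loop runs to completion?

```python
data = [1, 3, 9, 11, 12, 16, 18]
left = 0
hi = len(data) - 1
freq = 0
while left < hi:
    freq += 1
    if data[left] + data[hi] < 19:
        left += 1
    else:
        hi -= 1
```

Let's trace through this code step by step.

Initialize: data = [1, 3, 9, 11, 12, 16, 18]
Initialize: left = 0
Initialize: hi = 6
Initialize: freq = 0
Entering loop: while left < hi:
After iteration 1: left = 0, hi = 5, freq = 1
After iteration 2: left = 1, hi = 5, freq = 2
After iteration 3: left = 1, hi = 4, freq = 3
After iteration 4: left = 2, hi = 4, freq = 4
After iteration 5: left = 2, hi = 3, freq = 5
After iteration 6: left = 2, hi = 2, freq = 6
Loop ends.

Final answer: 6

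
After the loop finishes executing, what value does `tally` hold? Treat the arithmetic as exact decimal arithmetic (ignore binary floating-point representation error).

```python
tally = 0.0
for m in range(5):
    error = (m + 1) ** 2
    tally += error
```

Let's trace through this code step by step.

Initialize: tally = 0.0
Entering loop: for m in range(5):
After iteration 1: m = 0, tally = 1.0, error = 1
After iteration 2: m = 1, tally = 5.0, error = 4
After iteration 3: m = 2, tally = 14.0, error = 9
After iteration 4: m = 3, tally = 30.0, error = 16
After iteration 5: m = 4, tally = 55.0, error = 25
Loop ends.

Final answer: 55.0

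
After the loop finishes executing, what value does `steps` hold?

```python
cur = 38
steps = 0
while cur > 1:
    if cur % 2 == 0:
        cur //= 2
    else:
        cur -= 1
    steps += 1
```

Let's trace through this code step by step.

Initialize: cur = 38
Initialize: steps = 0
Entering loop: while cur > 1:
After iteration 1: cur = 19, steps = 1
After iteration 2: cur = 18, steps = 2
After iteration 3: cur = 9, steps = 3
After iteration 4: cur = 8, steps = 4
After iteration 5: cur = 4, steps = 5
After iteration 6: cur = 2, steps = 6
After iteration 7: cur = 1, steps = 7
Loop ends.

Final answer: 7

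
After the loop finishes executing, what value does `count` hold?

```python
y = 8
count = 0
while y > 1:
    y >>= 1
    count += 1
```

Let's trace through this code step by step.

Initialize: y = 8
Initialize: count = 0
Entering loop: while y > 1:
After iteration 1: y = 4, count = 1
After iteration 2: y = 2, count = 2
After iteration 3: y = 1, count = 3
Loop ends.

Final answer: 3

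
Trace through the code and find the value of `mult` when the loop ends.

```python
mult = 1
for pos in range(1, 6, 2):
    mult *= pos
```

Let's trace through this code step by step.

Initialize: mult = 1
Entering loop: for pos in range(1, 6, 2):
After iteration 1: pos = 1, mult = 1
After iteration 2: pos = 3, mult = 3
After iteration 3: pos = 5, mult = 15
Loop ends.

Final answer: 15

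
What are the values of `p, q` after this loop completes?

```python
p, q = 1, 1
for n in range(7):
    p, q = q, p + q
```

Let's trace through this code step by step.

Initialize: p = 1
Initialize: q = 1
Entering loop: for n in range(7):
After iteration 1: n = 0, p = 1, q = 2
After iteration 2: n = 1, p = 2, q = 3
After iteration 3: n = 2, p = 3, q = 5
After iteration 4: n = 3, p = 5, q = 8
After iteration 5: n = 4, p = 8, q = 13
After iteration 6: n = 5, p = 13, q = 21
After iteration 7: n = 6, p = 21, q = 34
Loop ends.

Final answer: 21, 34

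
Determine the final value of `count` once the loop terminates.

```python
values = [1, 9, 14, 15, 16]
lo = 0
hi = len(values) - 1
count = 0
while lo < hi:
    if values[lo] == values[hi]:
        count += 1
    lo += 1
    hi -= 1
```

Let's trace through this code step by step.

Initialize: values = [1, 9, 14, 15, 16]
Initialize: lo = 0
Initialize: hi = 4
Initialize: count = 0
Entering loop: while lo < hi:
After iteration 1: lo = 1, hi = 3, count = 0
After iteration 2: lo = 2, hi = 2, count = 0
Loop ends.

Final answer: 0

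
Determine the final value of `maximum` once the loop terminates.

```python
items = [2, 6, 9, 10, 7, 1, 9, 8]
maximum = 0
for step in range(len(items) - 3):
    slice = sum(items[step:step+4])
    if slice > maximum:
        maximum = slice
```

Let's trace through this code step by step.

Initialize: items = [2, 6, 9, 10, 7, 1, 9, 8]
Initialize: maximum = 0
Entering loop: for step in range(len(items) - 3):
After iteration 1: step = 0, maximum = 27, slice = 27
After iteration 2: step = 1, maximum = 32, slice = 32
After iteration 3: step = 2, maximum = 32, slice = 27
After iteration 4: step = 3, maximum = 32, slice = 27
After iteration 5: step = 4, maximum = 32, slice = 25
Loop ends.

Final answer: 32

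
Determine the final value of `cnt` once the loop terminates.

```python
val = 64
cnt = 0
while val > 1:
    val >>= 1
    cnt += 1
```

Let's trace through this code step by step.

Initialize: val = 64
Initialize: cnt = 0
Entering loop: while val > 1:
After iteration 1: val = 32, cnt = 1
After iteration 2: val = 16, cnt = 2
After iteration 3: val = 8, cnt = 3
After iteration 4: val = 4, cnt = 4
After iteration 5: val = 2, cnt = 5
After iteration 6: val = 1, cnt = 6
Loop ends.

Final answer: 6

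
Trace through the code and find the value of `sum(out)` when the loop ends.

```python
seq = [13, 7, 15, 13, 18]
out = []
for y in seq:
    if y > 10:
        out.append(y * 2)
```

Let's trace through this code step by step.

Initialize: seq = [13, 7, 15, 13, 18]
Initialize: out = []
Entering loop: for y in seq:
After iteration 1: y = 13, out = [26]
After iteration 2: y = 7, out = [26]
After iteration 3: y = 15, out = [26, 30]
After iteration 4: y = 13, out = [26, 30, 26]
After iteration 5: y = 18, out = [26, 30, 26, 36]
Loop ends.
sum(out) = 118

Final answer: 118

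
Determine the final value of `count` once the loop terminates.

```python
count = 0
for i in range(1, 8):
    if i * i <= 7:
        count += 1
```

Let's trace through this code step by step.

Initialize: count = 0
Entering loop: for i in range(1, 8):
After iteration 1: i = 1, count = 1
After iteration 2: i = 2, count = 2
After iteration 3: i = 3, count = 2
After iteration 4: i = 4, count = 2
After iteration 5: i = 5, count = 2
After iteration 6: i = 6, count = 2
After iteration 7: i = 7, count = 2
Loop ends.

Final answer: 2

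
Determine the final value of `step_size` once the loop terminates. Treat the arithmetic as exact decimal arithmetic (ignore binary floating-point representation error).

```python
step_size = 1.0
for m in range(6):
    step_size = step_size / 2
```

Let's trace through this code step by step.

Initialize: step_size = 1.0
Entering loop: for m in range(6):
After iteration 1: m = 0, step_size = 0.5
After iteration 2: m = 1, step_size = 0.25
After iteration 3: m = 2, step_size = 0.125
After iteration 4: m = 3, step_size = 0.0625
After iteration 5: m = 4, step_size = 0.03125
After iteration 6: m = 5, step_size = 0.015625
Loop ends.

Final answer: 0.015625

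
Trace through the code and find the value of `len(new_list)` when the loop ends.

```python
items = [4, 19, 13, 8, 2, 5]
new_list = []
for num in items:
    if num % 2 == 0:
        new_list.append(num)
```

Let's trace through this code step by step.

Initialize: items = [4, 19, 13, 8, 2, 5]
Initialize: new_list = []
Entering loop: for num in items:
After iteration 1: num = 4, new_list = [4]
After iteration 2: num = 19, new_list = [4]
After iteration 3: num = 13, new_list = [4]
After iteration 4: num = 8, new_list = [4, 8]
After iteration 5: num = 2, new_list = [4, 8, 2]
After iteration 6: num = 5, new_list = [4, 8, 2]
Loop ends.
len(new_list) = 3

Final answer: 3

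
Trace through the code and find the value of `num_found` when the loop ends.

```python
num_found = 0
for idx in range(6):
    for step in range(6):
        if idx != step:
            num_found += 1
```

Let's trace through this code step by step.

Initialize: num_found = 0
Entering loop: for idx in range(6):
After iteration 1: idx = 0, num_found = 5
After iteration 2: idx = 1, num_found = 10
After iteration 3: idx = 2, num_found = 15
After iteration 4: idx = 3, num_found = 20
After iteration 5: idx = 4, num_found = 25
After iteration 6: idx = 5, num_found = 30
Loop ends.

Final answer: 30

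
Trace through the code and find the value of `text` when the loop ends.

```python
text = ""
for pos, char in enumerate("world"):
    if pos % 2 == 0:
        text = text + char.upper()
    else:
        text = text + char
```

Let's trace through this code step by step.

Initialize: text = ''
Entering loop: for pos, char in enumerate("world"):
After iteration 1: pos = 0, char = 'w', text = 'W'
After iteration 2: pos = 1, char = 'o', text = 'Wo'
After iteration 3: pos = 2, char = 'r', text = 'WoR'
After iteration 4: pos = 3, char = 'l', text = 'WoRl'
After iteration 5: pos = 4, char = 'd', text = 'WoRlD'
Loop ends.

Final answer: 'WoRlD'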